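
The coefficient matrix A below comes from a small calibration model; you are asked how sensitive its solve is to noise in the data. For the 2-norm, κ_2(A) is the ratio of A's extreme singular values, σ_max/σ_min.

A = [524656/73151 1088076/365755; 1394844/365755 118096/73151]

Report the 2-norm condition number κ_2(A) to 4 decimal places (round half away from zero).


M = AᵀA = [30543902224/462895225 509059584/18515809; 509059584/18515809 5303031184/462895225]. tr(M)=212112032/2739025, det(M)=3748096/68475625
eigenvalues of AᵀA: λ = (tr ± √(tr²−4·det))/2 = 1936/25, 1936/2739025
σ_max=√(1936/25)=(44/5), σ_min=√(1936/2739025)=(44/1655) → κ = 331.0000

331.0000


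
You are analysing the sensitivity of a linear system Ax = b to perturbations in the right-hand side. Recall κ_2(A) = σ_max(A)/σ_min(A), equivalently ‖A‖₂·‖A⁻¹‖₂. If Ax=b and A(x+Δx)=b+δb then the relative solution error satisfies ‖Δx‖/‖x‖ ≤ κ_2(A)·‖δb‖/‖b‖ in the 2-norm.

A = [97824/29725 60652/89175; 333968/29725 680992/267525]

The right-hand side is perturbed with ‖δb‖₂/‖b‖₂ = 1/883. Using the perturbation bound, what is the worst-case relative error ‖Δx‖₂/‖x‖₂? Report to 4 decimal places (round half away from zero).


M = AᵀA = [4726016/34481 9569920/310329; 9569920/310329 19389584/2792961]. tr(M)=9809680/68121, det(M)=4096/7569
λ_max, λ_min = (9809680/68121 ± √96219776852224/4640470641)/2 = 144, 256/68121
so κ_2 = √(144 / (256/68121)) = 195.7500
κ_2(A)·‖δb‖/‖b‖ = 0.2217

0.2217


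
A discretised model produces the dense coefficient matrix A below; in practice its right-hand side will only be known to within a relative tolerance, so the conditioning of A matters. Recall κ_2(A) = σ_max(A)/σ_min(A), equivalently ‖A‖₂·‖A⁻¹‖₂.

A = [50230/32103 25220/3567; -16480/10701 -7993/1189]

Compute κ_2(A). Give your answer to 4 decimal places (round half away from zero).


270.0000

AᵀA = [5906500/1225449 2915960/136161; 2915960/136161 1440001/15129]; tr = 72901/729, det = 100/729
λ_max, λ_min = (72901/729 ± √5314264201/531441)/2 = 100, 1/729
σ_max=√100=10, σ_min=√(1/729)=(1/27) → κ = 270.0000


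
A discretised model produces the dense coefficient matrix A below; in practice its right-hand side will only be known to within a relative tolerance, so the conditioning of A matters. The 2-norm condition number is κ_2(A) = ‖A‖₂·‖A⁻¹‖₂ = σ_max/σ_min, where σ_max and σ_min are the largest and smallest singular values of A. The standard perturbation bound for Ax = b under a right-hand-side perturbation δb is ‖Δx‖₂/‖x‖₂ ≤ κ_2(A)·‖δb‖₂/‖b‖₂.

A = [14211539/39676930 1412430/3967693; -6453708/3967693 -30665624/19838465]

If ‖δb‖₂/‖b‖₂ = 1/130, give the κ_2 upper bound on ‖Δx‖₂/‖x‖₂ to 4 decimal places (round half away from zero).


1.6043

AᵀA = [2597859926041/936501352900 123702192117/46825067645; 123702192117/46825067645 589086530596/234125338225]; tr = 235634057/44542276, det = 4477456/6959730625
λ_max, λ_min = (235634057/44542276 ± √34698939534129652929/1240008969537610000)/2 = 529/100, 33856/278389225
so κ_2 = √((529/100) / (33856/278389225)) = 208.5625
worst-case relative error ≤ 208.5625 × 1/130 = 1.6043


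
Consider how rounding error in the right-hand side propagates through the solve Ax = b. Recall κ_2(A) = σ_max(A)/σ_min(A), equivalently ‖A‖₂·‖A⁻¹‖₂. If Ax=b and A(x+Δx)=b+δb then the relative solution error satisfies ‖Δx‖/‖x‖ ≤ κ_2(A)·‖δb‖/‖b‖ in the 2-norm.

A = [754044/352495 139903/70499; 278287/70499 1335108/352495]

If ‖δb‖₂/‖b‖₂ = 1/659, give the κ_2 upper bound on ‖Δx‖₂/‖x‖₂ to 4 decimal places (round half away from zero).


form AᵀA = [8666691049/429940225 1650644352/85988045; 1650644352/85988045 7861019401/429940225] with trace 786098/20449 and determinant 923521/12780625
solving λ² − 786098/20449·λ + 923521/12780625 = 0 gives λ = 961/25, 961/511225
κ = σ_max/σ_min = (31/5)/(31/715) = 143.0000
bound on ‖Δx‖/‖x‖: κ·ε = 143.0000·1/659 = 0.2170

0.2170


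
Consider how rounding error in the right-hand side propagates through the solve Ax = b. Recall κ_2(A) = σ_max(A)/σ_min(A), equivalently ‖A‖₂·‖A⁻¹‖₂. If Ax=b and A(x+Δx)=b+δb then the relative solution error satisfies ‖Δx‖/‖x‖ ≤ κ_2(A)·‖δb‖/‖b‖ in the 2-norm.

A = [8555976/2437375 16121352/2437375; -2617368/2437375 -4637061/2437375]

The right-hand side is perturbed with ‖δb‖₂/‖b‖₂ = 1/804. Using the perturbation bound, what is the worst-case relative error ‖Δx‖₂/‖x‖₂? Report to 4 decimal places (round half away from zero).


0.1783

form AᵀA = [7534620288/559133825 564972408/22365353; 564972408/22365353 26484736473/559133825] with trace 2001138633/32890225 and determinant 148060224/822255625
solving λ² − 2001138633/32890225·λ + 148060224/822255625 = 0 gives λ = 1521/25, 97344/32890225
κ = σ_max/σ_min = (39/5)/(312/5735) = 143.3750
worst-case relative error ≤ 143.3750 × 1/804 = 0.1783


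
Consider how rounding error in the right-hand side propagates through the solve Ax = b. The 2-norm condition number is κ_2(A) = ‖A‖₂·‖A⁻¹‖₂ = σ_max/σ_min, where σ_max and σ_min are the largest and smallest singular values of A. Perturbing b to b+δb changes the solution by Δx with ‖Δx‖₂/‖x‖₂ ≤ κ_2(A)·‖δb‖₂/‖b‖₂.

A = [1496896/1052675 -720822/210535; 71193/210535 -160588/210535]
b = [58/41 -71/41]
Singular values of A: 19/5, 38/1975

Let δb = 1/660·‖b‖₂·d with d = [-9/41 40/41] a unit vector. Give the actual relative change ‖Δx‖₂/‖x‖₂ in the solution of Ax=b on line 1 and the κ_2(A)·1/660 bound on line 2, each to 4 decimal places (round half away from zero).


0.0017
0.2992

from the listed singular values, σ₁ = 19/5, σ_n = 38/1975
κ = σ_max/σ_min = (19/5)/(38/1975) = 197.5000
worst-case relative error ≤ 197.5000 × 1/660 = 0.2992
solve Ax = b  →  x = [-95.8502 -40.2227]
‖b‖ = 2.2361, ‖x‖ = 103.9477
with δb = [-0.0007 0.0033], A·Δx = δb → ‖Δx‖ = 0.1761
dividing the unrounded norms, ‖Δx‖/‖x‖ = 0.0017
so the bound overstates the realised error by a factor of ≈ 176.6499 (computed from the unrounded values)


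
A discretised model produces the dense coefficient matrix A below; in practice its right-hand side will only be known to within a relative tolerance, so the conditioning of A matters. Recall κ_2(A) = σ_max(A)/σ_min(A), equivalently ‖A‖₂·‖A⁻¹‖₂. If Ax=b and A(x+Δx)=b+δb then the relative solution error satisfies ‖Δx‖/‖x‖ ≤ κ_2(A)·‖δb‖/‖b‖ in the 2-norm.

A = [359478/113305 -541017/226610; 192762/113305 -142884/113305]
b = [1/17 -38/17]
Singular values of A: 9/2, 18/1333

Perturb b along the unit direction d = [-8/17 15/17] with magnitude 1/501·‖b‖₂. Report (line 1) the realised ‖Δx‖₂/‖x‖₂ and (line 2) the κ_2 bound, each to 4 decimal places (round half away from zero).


from the listed singular values, σ₁ = 9/2, σ_n = 18/1333
condition number: (9/2) ÷ (18/1333) = 333.2500
κ_2(A)·‖δb‖/‖b‖ = 0.6652
solve Ax = b  →  x = [-89.0444 -118.3556]
‖b‖ = 2.2361, ‖x‖ = 148.1113
with δb = [-0.0021 0.0039], A·Δx = δb → ‖Δx‖ = 0.3305
relative error = 0.0022
tightness: 0.0022 against a bound of 0.6652 (unrounded ratio ≈ 0.0034)

0.0022
0.6652


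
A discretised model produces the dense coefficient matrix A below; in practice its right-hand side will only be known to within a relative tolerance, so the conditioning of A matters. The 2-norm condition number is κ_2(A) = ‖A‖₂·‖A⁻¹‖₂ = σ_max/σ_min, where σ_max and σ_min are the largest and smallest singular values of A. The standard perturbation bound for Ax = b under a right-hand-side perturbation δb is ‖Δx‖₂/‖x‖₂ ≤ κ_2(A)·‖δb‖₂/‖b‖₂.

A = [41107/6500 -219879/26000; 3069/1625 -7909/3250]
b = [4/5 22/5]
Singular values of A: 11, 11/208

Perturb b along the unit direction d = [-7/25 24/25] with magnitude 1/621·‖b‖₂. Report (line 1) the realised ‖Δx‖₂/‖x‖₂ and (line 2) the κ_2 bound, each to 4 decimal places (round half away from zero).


σ_max = 11, σ_min = 11/208
κ_2(A) = 11 / (11/208) = 208.0000
bound on ‖Δx‖/‖x‖: κ·ε = 208.0000·1/621 = 0.3349
solve Ax = b  →  x = [60.6182 45.2364]
2-norm of b is 4.4721; of x, 75.6366
with δb = [-0.0020 0.0069], A·Δx = δb → ‖Δx‖ = 0.1362
dividing the unrounded norms, ‖Δx‖/‖x‖ = 0.0018
realised/bound (from unrounded values) ≈ 0.0054

0.0018
0.3349


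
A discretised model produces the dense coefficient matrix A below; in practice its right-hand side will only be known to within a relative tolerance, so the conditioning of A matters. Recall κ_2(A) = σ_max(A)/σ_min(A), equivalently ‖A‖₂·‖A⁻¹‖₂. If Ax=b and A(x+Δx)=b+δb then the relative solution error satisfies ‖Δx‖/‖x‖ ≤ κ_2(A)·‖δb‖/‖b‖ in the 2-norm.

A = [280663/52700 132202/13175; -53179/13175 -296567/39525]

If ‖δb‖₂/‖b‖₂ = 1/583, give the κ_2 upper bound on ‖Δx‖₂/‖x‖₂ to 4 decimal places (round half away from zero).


AᵀA = [4960792649/111091600 697588703/8331870; 697588703/8331870 9809932189/62489025]; tr = 139519757/691920, det = 25411681/86490000
λ_max, λ_min = (139519757/691920 ± √486629998553222209/11968832160000)/2 = 5041/25, 5041/3459600
σ_max=√(5041/25)=(71/5), σ_min=√(5041/3459600)=(71/1860) → κ = 372.0000
worst-case relative error ≤ 372.0000 × 1/583 = 0.6381

0.6381


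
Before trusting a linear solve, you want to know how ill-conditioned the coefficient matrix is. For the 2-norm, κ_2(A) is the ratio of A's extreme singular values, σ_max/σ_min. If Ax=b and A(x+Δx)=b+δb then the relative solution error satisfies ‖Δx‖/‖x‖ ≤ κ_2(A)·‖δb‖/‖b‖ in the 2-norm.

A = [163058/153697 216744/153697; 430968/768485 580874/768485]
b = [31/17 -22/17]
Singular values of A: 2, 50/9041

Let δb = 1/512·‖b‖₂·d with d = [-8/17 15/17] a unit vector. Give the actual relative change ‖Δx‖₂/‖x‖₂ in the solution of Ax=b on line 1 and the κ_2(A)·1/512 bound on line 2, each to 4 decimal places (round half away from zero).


0.0022
0.7063

σ_max = 2, σ_min = 50/9041
κ_2(A) = 2 / (50/9041) = 361.6400
worst-case relative error ≤ 361.6400 × 1/512 = 0.7063
solve Ax = b  →  x = [289.6120 -216.5840]
‖b‖₂ = 2.2361 and ‖x‖₂ = 361.6403
re-solving with b+δb shifts x by Δx of norm 0.7897
relative error = 0.0022
so the bound overstates the realised error by a factor of ≈ 323.4610 (computed from the unrounded values)


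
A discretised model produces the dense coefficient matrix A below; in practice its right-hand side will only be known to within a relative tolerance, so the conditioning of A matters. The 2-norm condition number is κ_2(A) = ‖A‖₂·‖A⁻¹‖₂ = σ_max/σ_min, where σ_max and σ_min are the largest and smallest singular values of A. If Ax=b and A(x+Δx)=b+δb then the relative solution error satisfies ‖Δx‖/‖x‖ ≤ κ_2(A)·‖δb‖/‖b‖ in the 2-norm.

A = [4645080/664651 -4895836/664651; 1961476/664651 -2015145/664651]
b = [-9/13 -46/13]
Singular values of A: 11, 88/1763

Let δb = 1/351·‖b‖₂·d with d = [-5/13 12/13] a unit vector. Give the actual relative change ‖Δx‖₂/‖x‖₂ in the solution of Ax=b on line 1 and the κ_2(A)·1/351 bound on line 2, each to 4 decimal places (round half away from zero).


0.0034
0.6278

σ_max = 11, σ_min = 88/1763
condition number: 11 ÷ (88/1763) = 220.3750
worst-case relative error ≤ 220.3750 × 1/351 = 0.6278
solve Ax = b  →  x = [-43.6477 -41.3182]
‖b‖ = 3.6056, ‖x‖ = 60.1025
δb = ε·‖b‖·d = [-0.0040 0.0095]; solving A·Δx = δb gives ‖Δx‖ = 0.2058
dividing the unrounded norms, ‖Δx‖/‖x‖ = 0.0034
realised/bound (from unrounded values) ≈ 0.0055


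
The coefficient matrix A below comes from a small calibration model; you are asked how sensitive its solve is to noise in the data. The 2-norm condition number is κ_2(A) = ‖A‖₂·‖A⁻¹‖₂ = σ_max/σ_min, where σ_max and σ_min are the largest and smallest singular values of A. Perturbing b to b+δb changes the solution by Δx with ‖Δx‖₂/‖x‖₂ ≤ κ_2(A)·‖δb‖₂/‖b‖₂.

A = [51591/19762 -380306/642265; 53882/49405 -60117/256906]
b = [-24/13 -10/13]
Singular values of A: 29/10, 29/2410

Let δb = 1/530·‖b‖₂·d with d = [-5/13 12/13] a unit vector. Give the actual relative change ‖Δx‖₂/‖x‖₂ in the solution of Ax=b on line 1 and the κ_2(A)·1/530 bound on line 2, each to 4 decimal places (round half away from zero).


largest singular value 29/10, smallest 29/2410
κ_2(A) = (29/10) / (29/2410) = 241.0000
worst-case relative error ≤ 241.0000 × 1/530 = 0.4547
solve Ax = b  →  x = [-0.6728 0.1514]
2-norm of b is 2.0000; of x, 0.6897
re-solving with b+δb shifts x by Δx of norm 0.3136
realised ‖Δx‖/‖x‖ = 0.4547
so the bound is sharp here: realised error equals the bound

0.4547
0.4547


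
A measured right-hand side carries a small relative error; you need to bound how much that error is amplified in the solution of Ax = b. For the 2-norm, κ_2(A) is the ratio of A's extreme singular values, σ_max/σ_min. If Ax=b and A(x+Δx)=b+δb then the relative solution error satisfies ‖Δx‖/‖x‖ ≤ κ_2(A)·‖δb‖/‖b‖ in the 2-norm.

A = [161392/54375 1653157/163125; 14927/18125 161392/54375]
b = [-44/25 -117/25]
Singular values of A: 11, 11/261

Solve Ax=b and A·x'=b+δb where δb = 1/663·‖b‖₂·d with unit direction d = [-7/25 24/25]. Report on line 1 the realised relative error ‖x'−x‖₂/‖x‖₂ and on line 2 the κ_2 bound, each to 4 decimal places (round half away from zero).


0.0019
0.3937

σ_max = 11, σ_min = 11/261
condition number: 11 ÷ (11/261) = 261.0000
worst-case relative error ≤ 261.0000 × 1/663 = 0.3937
solve Ax = b  →  x = [91.0364 -26.8364]
‖b‖ = 5.0000, ‖x‖ = 94.9095
δb = ε·‖b‖·d = [-0.0021 0.0072]; solving A·Δx = δb gives ‖Δx‖ = 0.1789
realised ‖Δx‖/‖x‖ = 0.0019
realised/bound (from unrounded values) ≈ 0.0048


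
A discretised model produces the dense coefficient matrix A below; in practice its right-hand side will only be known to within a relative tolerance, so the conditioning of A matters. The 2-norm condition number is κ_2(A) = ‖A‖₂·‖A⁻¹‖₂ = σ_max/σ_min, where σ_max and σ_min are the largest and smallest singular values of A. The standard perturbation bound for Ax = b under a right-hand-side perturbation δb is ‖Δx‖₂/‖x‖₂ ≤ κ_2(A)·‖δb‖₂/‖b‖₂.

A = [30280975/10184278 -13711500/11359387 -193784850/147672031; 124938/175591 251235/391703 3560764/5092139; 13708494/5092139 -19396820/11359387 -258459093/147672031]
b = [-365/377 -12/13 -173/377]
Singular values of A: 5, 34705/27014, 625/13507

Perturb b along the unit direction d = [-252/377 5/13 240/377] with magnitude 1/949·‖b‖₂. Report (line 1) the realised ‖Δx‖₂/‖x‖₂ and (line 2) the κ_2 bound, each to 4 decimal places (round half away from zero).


σ_max = 5, σ_min = 625/13507
condition number: 5 ÷ (625/13507) = 108.0560
κ_2(A)·‖δb‖/‖b‖ = 0.1139
solve Ax = b  →  x = [-0.6270 -0.3467 -0.3640]
2-norm of b is 1.4142; of x, 0.8037
Δx = A⁻¹·δb where δb = 1/949·1.4142·d; ‖Δx‖ = 0.0322
realised ‖Δx‖/‖x‖ = 0.0401
realised/bound (from unrounded values) ≈ 0.3519

0.0401
0.1139


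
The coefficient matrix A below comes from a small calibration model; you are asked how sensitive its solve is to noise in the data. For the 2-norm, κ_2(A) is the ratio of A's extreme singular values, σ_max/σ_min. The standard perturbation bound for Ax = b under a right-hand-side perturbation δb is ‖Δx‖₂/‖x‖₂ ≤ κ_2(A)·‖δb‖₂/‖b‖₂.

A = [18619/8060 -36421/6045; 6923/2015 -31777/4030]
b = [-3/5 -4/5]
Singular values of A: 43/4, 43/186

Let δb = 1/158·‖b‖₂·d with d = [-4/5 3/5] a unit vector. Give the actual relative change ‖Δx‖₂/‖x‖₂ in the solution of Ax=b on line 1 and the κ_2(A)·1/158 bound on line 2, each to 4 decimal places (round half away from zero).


0.2943
0.2943

largest singular value 43/4, smallest 43/186
κ = σ_max/σ_min = (43/4)/(43/186) = 46.5000
worst-case relative error ≤ 46.5000 × 1/158 = 0.2943
solve Ax = b  →  x = [-0.0358 0.0859]
2-norm of b is 1.0000; of x, 0.0930
Δx = A⁻¹·δb where δb = 1/158·1.0000·d; ‖Δx‖ = 0.0274
relative error = 0.2943
realised/bound = 1 exactly: the bound is attained for this b and d


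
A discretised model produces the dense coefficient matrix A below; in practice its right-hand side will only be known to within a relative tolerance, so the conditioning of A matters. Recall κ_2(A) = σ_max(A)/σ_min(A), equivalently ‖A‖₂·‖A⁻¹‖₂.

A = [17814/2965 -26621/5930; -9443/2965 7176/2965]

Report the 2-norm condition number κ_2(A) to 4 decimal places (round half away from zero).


296.5000

form AᵀA = [81301769/1758245 -60975243/1758245; -60975243/1758245 182931509/7032980] with trace 101627717/1406596 and determinant 83521/1406596
solving λ² − 101627717/1406596·λ + 83521/1406596 = 0 gives λ = 289/4, 289/351649
κ_2(A) = √(λ_max/λ_min) = √((289/4) / (289/351649)) = 296.5000


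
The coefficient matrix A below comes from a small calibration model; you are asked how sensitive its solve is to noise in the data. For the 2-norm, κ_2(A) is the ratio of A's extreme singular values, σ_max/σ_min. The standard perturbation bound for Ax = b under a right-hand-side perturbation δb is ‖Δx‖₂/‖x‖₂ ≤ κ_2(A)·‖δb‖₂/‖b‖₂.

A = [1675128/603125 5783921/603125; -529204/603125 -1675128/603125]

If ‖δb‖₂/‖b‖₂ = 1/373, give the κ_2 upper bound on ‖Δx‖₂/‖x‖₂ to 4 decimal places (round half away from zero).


0.4139

M = AᵀA = [4937777104/582015625 16920467928/582015625; 16920467928/582015625 58015673521/582015625]. tr(M)=100725521/931225, det(M)=456976/931225
char-poly roots: 2704/25 and 169/37249
so κ_2 = √((2704/25) / (169/37249)) = 154.4000
bound on ‖Δx‖/‖x‖: κ·ε = 154.4000·1/373 = 0.4139


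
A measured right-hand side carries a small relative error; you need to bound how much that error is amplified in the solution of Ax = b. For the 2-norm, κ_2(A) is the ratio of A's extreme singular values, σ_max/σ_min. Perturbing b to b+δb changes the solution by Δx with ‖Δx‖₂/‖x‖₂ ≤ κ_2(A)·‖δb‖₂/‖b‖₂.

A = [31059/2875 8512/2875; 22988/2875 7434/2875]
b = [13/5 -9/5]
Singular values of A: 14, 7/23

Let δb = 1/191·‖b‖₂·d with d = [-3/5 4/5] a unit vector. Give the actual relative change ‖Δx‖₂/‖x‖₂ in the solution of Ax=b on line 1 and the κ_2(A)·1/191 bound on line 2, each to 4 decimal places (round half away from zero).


0.0055
0.2408

largest singular value 14, smallest 7/23
κ = σ_max/σ_min = 14/(7/23) = 46.0000
bound on ‖Δx‖/‖x‖: κ·ε = 46.0000·1/191 = 0.2408
solve Ax = b  →  x = [2.8286 -9.4429]
‖b‖ = 3.1623, ‖x‖ = 9.8574
Δx = A⁻¹·δb where δb = 1/191·3.1623·d; ‖Δx‖ = 0.0544
realised ‖Δx‖/‖x‖ = 0.0055
tightness: 0.0055 against a bound of 0.2408 (unrounded ratio ≈ 0.0229)


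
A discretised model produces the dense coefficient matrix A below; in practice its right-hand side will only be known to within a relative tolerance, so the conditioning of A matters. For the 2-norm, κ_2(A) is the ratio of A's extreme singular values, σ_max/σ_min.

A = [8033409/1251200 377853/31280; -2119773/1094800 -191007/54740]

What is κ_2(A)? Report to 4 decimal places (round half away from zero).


206.0800

AᵀA = [5519723763969/122735312896 1293547714065/15341914112; 1293547714065/15341914112 303184415025/1917739264]; tr = 86240575521/424689664, det = 6597500625/6795034624
eigenvalues of AᵀA: λ = (tr ± √(tr²−4·det))/2 = 3249/16, 2030625/424689664
so κ_2 = √((3249/16) / (2030625/424689664)) = 206.0800


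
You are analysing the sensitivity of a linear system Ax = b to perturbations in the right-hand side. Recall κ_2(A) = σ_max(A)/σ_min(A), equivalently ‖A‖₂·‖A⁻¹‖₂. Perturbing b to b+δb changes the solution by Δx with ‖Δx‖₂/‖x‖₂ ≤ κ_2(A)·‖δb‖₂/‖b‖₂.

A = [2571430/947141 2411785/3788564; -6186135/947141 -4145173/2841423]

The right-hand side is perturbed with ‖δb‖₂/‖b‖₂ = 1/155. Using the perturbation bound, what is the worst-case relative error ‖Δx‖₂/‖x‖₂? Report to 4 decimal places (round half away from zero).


AᵀA = [265565198125/5308142449 119502572005/10616284898; 119502572005/10616284898 1936507154881/764372512656]; tr = 23901187201/454712976, det = 17682025/454712976
λ_max, λ_min = (23901187201/454712976 ± √571234588632408388801/206763890542776576)/2 = 841/16, 21025/28419561
κ_2(A) = √(λ_max/λ_min) = √((841/16) / (21025/28419561)) = 266.5500
perturbation bound = 266.5500·1/155 = 1.7197

1.7197


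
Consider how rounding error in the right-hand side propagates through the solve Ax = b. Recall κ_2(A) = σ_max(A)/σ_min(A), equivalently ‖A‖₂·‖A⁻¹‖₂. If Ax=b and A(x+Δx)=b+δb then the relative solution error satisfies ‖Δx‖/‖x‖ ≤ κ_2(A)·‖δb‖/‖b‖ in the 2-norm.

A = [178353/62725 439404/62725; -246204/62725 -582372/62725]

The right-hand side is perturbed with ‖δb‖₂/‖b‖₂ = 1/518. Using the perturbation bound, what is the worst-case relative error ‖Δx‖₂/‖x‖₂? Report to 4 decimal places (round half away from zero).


M = AᵀA = [3697048089/157377025 354802140/6295081; 354802140/6295081 21289320864/157377025]. tr(M)=147848337/931225, det(M)=28005264/23280625
solving λ² − 147848337/931225·λ + 28005264/23280625 = 0 gives λ = 3969/25, 7056/931225
κ_2(A) = √(λ_max/λ_min) = √((3969/25) / (7056/931225)) = 144.7500
bound on ‖Δx‖/‖x‖: κ·ε = 144.7500·1/518 = 0.2794

0.2794


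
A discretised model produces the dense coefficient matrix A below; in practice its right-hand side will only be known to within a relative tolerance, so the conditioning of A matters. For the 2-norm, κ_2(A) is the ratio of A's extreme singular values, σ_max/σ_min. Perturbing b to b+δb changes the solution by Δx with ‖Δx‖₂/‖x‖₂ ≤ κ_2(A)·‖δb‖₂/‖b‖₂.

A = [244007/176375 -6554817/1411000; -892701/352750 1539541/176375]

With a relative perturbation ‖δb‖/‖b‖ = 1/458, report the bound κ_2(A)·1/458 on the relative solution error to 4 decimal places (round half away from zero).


0.7249

form AᵀA = [3581566573/430562500 -24556471947/861125000; -24556471947/861125000 673555575457/6889000000] with trace 46775081/440896 and determinant 112550881/1102240000
char-poly roots: 10609/100 and 10609/11022400
σ_max=√(10609/100)=(103/10), σ_min=√(10609/11022400)=(103/3320) → κ = 332.0000
worst-case relative error ≤ 332.0000 × 1/458 = 0.7249


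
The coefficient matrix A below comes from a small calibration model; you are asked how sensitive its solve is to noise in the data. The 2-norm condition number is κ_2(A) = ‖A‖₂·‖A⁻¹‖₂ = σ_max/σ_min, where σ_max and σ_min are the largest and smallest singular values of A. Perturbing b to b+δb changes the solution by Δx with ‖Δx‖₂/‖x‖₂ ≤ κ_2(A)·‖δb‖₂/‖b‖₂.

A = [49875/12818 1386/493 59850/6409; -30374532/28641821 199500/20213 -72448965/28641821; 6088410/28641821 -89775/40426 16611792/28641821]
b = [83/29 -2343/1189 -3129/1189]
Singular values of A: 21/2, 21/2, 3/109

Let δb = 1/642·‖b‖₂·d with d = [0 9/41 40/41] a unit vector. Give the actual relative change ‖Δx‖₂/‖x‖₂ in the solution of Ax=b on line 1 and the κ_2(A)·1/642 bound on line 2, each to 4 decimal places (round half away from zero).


0.0023
0.5942

σ_max = 21/2, σ_min = 3/109
κ_2(A) = (21/2) / (3/109) = 381.5000
worst-case relative error ≤ 381.5000 × 1/642 = 0.5942
solve Ax = b  →  x = [100.7296 -0.0504 -41.6490]
2-norm of b is 4.3589; of x, 109.0004
δb = ε·‖b‖·d = [0.0000 0.0015 0.0066]; solving A·Δx = δb gives ‖Δx‖ = 0.2467
realised ‖Δx‖/‖x‖ = 0.0023
tightness: 0.0023 against a bound of 0.5942 (unrounded ratio ≈ 0.0038)


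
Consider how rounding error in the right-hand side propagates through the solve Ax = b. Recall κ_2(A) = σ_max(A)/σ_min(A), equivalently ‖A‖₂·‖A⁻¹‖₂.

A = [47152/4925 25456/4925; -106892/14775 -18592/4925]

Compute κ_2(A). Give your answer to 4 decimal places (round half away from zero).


147.7500

form AᵀA = [1257427984/8732025 8941184/116427; 8941184/116427 39746816/970225] with trace 1615149328/8732025 and determinant 342102016/218300625
char-poly roots: 4624/25 and 73984/8732025
κ = σ_max/σ_min = (68/5)/(272/2955) = 147.7500


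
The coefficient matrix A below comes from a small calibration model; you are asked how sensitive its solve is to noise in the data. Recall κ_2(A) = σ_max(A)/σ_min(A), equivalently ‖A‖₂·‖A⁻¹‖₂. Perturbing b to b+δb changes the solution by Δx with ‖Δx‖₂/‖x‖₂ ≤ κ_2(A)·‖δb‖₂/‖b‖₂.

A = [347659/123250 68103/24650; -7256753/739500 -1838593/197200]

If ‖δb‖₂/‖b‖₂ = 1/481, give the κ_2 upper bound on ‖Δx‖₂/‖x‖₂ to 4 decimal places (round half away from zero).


form AᵀA = [91218669109/874976400 23165908913/233327040; 23165908913/233327040 5883611857/62220544] with trace 3309526009/16646400 and determinant 4879681/7398400
solving λ² − 3309526009/16646400·λ + 4879681/7398400 = 0 gives λ = 19881/100, 2209/665856
σ_max=√(19881/100)=(141/10), σ_min=√(2209/665856)=(47/816) → κ = 244.8000
bound on ‖Δx‖/‖x‖: κ·ε = 244.8000·1/481 = 0.5089

0.5089


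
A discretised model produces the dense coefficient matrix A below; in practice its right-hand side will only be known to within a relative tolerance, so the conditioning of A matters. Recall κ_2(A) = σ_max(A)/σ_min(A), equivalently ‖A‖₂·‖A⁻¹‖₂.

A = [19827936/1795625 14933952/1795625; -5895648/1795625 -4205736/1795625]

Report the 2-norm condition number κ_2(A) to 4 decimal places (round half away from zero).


143.6500

AᵀA = [684649138176/5158830625 513447973632/5158830625; 513447973632/5158830625 385137820224/5158830625]; tr = 42791478336/206353225, det = 429981696/206353225
solving λ² − 42791478336/206353225·λ + 429981696/206353225 = 0 gives λ = 5184/25, 82944/8254129
κ_2(A) = √(λ_max/λ_min) = √((5184/25) / (82944/8254129)) = 143.6500


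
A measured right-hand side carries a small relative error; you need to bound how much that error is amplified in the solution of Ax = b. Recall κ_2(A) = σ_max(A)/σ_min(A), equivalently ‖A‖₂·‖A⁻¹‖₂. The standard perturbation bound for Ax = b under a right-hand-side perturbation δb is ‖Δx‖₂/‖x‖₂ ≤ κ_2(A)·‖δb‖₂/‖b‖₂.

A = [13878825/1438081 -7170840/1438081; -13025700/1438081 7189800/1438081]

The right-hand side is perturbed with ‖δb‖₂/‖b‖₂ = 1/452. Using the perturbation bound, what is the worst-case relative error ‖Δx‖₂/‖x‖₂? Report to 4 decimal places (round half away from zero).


form AᵀA = [430785545625/2459068921 -229696803000/2459068921; -229696803000/2459068921 122609001600/2459068921] with trace 1914860025/8508889 and determinant 81000000/8508889
λ_max, λ_min = (1914860025/8508889 ± √3663932035307000625/72401192014321)/2 = 225, 360000/8508889
κ_2(A) = √(λ_max/λ_min) = √(225 / (360000/8508889)) = 72.9250
perturbation bound = 72.9250·1/452 = 0.1613

0.1613


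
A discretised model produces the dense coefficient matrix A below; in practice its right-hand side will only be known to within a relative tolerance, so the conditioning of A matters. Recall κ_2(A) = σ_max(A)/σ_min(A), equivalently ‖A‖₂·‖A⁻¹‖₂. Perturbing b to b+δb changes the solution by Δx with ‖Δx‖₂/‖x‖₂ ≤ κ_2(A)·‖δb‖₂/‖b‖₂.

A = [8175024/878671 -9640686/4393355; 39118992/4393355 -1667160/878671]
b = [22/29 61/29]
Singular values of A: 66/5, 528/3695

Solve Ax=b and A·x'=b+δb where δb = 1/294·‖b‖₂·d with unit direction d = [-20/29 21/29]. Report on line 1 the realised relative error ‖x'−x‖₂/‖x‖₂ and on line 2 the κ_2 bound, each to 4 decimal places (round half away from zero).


from the listed singular values, σ₁ = 66/5, σ_n = 528/3695
κ = σ_max/σ_min = (66/5)/(528/3695) = 92.3750
κ_2(A)·‖δb‖/‖b‖ = 0.3142
solve Ax = b  →  x = [1.6840 6.7942]
‖b‖₂ = 2.2361 and ‖x‖₂ = 6.9997
re-solving with b+δb shifts x by Δx of norm 0.0532
relative error = 0.0076
so the bound overstates the realised error by a factor of ≈ 41.3210 (computed from the unrounded values)

0.0076
0.3142


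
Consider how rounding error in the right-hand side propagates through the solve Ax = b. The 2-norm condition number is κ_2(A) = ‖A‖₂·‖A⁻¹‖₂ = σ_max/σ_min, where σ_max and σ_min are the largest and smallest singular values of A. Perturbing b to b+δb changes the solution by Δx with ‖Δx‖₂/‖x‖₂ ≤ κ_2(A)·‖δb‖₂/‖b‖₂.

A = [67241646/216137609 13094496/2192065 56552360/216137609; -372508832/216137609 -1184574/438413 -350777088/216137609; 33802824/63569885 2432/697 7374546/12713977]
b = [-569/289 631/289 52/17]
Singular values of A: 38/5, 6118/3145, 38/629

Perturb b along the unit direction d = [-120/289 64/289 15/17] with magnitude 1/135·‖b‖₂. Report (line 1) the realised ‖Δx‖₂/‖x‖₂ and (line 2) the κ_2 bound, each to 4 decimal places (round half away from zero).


0.0079
0.9319

from the listed singular values, σ₁ = 38/5, σ_n = 38/629
κ_2(A) = (38/5) / (38/629) = 125.8000
bound on ‖Δx‖/‖x‖: κ·ε = 125.8000·1/135 = 0.9319
solve Ax = b  →  x = [-46.0465 -0.0155 47.5798]
‖b‖ = 4.2426, ‖x‖ = 66.2127
δb = ε·‖b‖·d = [-0.0130 0.0070 0.0277]; solving A·Δx = δb gives ‖Δx‖ = 0.5202
realised ‖Δx‖/‖x‖ = 0.0079
realised/bound (from unrounded values) ≈ 0.0084


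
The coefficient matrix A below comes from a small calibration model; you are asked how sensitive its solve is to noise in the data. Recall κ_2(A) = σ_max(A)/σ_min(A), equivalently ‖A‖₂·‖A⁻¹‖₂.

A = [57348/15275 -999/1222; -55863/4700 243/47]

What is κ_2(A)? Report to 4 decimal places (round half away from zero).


M = AᵀA = [928023561/5973136 -96348285/1493284; -96348285/1493284 40915125/1493284]. tr(M)=6459669/35344, det(M)=13286025/141376
char-poly roots: 729/4 and 18225/35344
κ_2(A) = √(λ_max/λ_min) = √((729/4) / (18225/35344)) = 18.8000

18.8000


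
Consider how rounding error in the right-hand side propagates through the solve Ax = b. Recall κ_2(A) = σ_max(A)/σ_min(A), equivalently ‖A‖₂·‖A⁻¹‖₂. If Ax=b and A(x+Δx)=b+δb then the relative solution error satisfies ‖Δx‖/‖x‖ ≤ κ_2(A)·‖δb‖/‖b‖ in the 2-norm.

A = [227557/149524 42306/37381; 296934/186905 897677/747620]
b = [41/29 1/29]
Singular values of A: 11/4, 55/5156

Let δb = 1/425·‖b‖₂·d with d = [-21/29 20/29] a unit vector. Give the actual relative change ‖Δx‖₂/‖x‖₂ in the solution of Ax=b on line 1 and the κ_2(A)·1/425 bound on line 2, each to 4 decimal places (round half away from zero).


σ_max = 11/4, σ_min = 55/5156
κ = σ_max/σ_min = (11/4)/(55/5156) = 257.8000
perturbation bound = 257.8000·1/425 = 0.6066
solve Ax = b  →  x = [56.5382 -74.7782]
‖b‖₂ = 1.4142 and ‖x‖₂ = 93.7462
Δx = A⁻¹·δb where δb = 1/425·1.4142·d; ‖Δx‖ = 0.3119
dividing the unrounded norms, ‖Δx‖/‖x‖ = 0.0033
so the bound overstates the realised error by a factor of ≈ 182.2935 (computed from the unrounded values)

0.0033
0.6066


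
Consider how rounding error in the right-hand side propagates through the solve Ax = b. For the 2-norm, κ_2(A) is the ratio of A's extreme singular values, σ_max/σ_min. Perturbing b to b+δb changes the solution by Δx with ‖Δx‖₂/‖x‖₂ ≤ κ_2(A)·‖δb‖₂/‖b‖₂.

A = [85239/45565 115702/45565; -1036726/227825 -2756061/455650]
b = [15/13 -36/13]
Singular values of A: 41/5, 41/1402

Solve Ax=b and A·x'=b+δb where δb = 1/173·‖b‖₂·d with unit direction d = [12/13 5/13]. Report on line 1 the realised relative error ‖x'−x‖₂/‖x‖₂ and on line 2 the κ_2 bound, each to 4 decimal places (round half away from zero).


σ_max = 41/5, σ_min = 41/1402
κ = σ_max/σ_min = (41/5)/(41/1402) = 280.4000
bound on ‖Δx‖/‖x‖: κ·ε = 280.4000·1/173 = 1.6208
solve Ax = b  →  x = [0.2195 0.2927]
‖b‖ = 3.0000, ‖x‖ = 0.3659
δb = ε·‖b‖·d = [0.0160 0.0067]; solving A·Δx = δb gives ‖Δx‖ = 0.5930
relative error = 1.6208
realised/bound = 1 exactly: the bound is attained for this b and d

1.6208
1.6208


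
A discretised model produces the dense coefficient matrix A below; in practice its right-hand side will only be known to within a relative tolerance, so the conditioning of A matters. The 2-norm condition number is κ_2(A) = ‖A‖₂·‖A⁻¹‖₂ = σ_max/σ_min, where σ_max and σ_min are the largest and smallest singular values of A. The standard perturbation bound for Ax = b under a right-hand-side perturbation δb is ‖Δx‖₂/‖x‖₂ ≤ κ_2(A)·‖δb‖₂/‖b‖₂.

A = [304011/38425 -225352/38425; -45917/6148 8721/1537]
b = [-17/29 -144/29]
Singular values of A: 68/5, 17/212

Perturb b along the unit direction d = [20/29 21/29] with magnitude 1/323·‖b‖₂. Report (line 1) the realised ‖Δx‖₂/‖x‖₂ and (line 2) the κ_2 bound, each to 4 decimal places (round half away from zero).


0.0039
0.5251

σ_max = 68/5, σ_min = 17/212
condition number: (68/5) ÷ (17/212) = 169.6000
perturbation bound = 169.6000·1/323 = 0.5251
solve Ax = b  →  x = [-29.7529 -40.0382]
2-norm of b is 5.0000; of x, 49.8828
Δx = A⁻¹·δb where δb = 1/323·5.0000·d; ‖Δx‖ = 0.1930
realised ‖Δx‖/‖x‖ = 0.0039
so the bound overstates the realised error by a factor of ≈ 135.6813 (computed from the unrounded values)


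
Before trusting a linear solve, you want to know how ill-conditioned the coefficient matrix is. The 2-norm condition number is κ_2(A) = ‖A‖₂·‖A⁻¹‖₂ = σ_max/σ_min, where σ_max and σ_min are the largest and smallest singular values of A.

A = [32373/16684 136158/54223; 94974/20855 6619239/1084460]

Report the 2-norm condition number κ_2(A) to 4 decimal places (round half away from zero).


AᵀA = [170521249041/6958896400 14208686118/434931025; 14208686118/434931025 303135652809/6958896400]; tr = 9473138037/139177928, det = 741200625/4453693696
λ_max, λ_min = (9473138037/139177928 ± √5607965588884608609/1210655977648324)/2 = 1089/16, 680625/278355856
κ = σ_max/σ_min = (33/4)/(825/16684) = 166.8400

166.8400


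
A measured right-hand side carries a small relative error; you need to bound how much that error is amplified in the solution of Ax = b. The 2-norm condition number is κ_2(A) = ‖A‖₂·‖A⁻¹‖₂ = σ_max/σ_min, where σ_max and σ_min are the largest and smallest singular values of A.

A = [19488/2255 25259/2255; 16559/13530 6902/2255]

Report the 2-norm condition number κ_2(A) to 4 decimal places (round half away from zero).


16.5000

M = AᵀA = [1659293/21780 182497/1815; 182497/1815 81577/605]. tr(M)=919213/4356, det(M)=707281/4356
eigenvalues of AᵀA: λ = (tr ± √(tr²−4·det))/2 = 841/4, 841/1089
σ_max=√(841/4)=(29/2), σ_min=√(841/1089)=(29/33) → κ = 16.5000


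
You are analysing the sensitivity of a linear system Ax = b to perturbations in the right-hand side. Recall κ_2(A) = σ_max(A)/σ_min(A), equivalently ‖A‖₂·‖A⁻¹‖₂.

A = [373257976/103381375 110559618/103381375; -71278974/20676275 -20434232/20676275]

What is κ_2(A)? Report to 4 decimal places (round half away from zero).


M = AᵀA = [316693008335236/12708333765625 92366868642048/12708333765625; 92366868642048/12708333765625 26946938249764/12708333765625]. tr(M)=549823914536/20333334025, det(M)=11424400/813333361
solving λ² − 549823914536/20333334025·λ + 11424400/813333361 = 0 gives λ = 676/25, 422500/813333361
κ = σ_max/σ_min = (26/5)/(650/28519) = 228.1520

228.1520


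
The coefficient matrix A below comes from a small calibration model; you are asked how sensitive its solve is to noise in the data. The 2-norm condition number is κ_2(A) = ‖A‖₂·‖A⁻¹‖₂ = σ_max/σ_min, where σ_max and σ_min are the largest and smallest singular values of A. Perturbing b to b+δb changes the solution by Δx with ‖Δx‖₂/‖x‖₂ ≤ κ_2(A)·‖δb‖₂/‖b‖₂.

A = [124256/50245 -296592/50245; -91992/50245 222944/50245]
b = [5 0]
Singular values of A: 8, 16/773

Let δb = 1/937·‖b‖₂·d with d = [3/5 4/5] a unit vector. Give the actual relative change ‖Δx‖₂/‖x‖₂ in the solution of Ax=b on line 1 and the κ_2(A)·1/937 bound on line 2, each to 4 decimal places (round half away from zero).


from the listed singular values, σ₁ = 8, σ_n = 16/773
κ = σ_max/σ_min = 8/(16/773) = 386.5000
worst-case relative error ≤ 386.5000 × 1/937 = 0.4125
solve Ax = b  →  x = [133.9808 55.2837]
‖b‖ = 5.0000, ‖x‖ = 144.9384
with δb = [0.0032 0.0043], A·Δx = δb → ‖Δx‖ = 0.2578
relative error = 0.0018
so the bound overstates the realised error by a factor of ≈ 231.9014 (computed from the unrounded values)

0.0018
0.4125


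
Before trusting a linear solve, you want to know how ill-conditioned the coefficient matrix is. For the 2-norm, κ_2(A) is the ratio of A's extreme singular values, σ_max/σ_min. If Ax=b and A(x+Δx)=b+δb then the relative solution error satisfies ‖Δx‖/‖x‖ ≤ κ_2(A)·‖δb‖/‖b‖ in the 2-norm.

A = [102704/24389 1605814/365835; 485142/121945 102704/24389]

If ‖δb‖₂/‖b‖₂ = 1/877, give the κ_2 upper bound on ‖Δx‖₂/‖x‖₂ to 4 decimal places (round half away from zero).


AᵀA = [593419204/17682025 74768512/2121843; 74768512/2121843 5888185156/159138225]; tr = 13351912/189225, det = 38416/525625
eigenvalues of AᵀA: λ = (tr ± √(tr²−4·det))/2 = 1764/25, 196/189225
κ_2(A) = √(λ_max/λ_min) = √((1764/25) / (196/189225)) = 261.0000
perturbation bound = 261.0000·1/877 = 0.2976

0.2976


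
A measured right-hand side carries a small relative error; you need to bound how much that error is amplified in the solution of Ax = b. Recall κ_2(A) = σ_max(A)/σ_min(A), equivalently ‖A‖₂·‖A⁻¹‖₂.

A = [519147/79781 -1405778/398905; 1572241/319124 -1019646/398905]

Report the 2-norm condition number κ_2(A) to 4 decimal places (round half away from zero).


AᵀA = [6784159483825/101840127376 -452235097215/12730015922; -452235097215/12730015922 120635590024/6365007961]; tr = 30153387281/352387984, det = 46854025/88096996
eigenvalues of AᵀA: λ = (tr ± √(tr²−4·det))/2 = 1369/16, 136900/22024249
κ = σ_max/σ_min = (37/4)/(370/4693) = 117.3250

117.3250


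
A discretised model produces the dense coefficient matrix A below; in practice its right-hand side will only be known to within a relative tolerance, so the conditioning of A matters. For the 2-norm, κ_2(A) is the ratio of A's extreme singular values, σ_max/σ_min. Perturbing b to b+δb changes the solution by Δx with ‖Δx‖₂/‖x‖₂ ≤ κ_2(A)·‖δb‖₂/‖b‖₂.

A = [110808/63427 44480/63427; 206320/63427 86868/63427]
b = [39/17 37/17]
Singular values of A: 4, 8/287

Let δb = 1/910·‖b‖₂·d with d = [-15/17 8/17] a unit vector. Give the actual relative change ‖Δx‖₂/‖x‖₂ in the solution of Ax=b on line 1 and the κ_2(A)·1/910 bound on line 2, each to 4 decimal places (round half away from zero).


0.0035
0.1577

from the listed singular values, σ₁ = 4, σ_n = 8/287
condition number: 4 ÷ (8/287) = 143.5000
bound on ‖Δx‖/‖x‖: κ·ε = 143.5000·1/910 = 0.1577
solve Ax = b  →  x = [14.4904 -32.8269]
2-norm of b is 3.1623; of x, 35.8828
re-solving with b+δb shifts x by Δx of norm 0.1247
dividing the unrounded norms, ‖Δx‖/‖x‖ = 0.0035
so the bound overstates the realised error by a factor of ≈ 45.3886 (computed from the unrounded values)
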